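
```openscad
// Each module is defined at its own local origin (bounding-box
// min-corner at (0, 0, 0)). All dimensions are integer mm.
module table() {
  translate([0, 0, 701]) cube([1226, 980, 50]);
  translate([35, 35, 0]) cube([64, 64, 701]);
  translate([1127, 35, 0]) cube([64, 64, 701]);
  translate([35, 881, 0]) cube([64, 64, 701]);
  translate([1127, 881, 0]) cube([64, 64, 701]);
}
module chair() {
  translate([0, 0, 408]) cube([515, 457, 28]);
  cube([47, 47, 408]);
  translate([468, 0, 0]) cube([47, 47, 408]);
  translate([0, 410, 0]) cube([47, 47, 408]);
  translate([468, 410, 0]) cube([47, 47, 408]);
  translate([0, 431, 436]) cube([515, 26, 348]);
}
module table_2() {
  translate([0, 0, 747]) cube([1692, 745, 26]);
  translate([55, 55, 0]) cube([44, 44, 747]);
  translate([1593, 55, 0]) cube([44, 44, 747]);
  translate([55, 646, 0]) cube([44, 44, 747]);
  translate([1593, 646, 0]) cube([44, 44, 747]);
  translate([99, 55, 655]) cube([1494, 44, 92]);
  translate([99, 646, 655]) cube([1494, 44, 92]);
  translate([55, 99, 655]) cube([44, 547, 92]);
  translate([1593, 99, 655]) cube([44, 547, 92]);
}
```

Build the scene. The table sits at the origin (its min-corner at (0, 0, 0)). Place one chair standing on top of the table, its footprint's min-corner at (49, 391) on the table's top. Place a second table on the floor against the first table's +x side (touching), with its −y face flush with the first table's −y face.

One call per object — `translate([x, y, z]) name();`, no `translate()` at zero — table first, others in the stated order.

table();
translate([49, 391, 751]) chair();
translate([1226, 0, 0]) table_2();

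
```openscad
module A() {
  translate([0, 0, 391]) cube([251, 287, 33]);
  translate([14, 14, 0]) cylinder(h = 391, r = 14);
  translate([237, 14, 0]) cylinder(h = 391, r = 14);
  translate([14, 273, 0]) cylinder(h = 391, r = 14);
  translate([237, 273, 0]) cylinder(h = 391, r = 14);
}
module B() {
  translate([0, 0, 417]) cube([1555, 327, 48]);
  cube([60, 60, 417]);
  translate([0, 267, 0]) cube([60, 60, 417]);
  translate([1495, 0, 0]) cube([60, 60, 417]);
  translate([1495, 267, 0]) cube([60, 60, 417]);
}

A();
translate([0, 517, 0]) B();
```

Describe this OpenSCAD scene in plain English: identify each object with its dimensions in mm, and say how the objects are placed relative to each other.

A is a four-legged stool. The seat is 251×287 mm, 33 mm thick, top at z = 424 mm. It stands on four round legs, each 28 mm in diameter, from z = 0 to the seat underside, each leg's axis is inset half a diameter from the nearest pair of seat edges (so the leg's bounding box is flush with the corner).

B is a long wooden bench with a 1555 mm (x) × 327 mm (y) seat, 48 mm thick, its top surface 465 mm above the floor. Four 60 mm square legs at the seat corners, flush with the edges, run from z = 0 to the seat underside.

The bench is on the floor beside the stool on its +y side.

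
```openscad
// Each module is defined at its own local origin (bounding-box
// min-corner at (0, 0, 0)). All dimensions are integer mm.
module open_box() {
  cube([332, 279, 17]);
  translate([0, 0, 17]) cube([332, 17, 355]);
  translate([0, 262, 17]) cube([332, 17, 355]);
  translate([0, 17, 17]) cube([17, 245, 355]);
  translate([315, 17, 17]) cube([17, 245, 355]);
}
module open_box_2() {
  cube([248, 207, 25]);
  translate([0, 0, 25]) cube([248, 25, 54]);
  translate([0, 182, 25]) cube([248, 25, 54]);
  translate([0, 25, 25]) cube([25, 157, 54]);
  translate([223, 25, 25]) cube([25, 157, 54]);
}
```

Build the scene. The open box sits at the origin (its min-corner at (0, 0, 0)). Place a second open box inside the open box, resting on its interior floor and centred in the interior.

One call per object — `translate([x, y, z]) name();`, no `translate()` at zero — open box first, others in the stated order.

open_box();
translate([42, 36, 17]) open_box_2();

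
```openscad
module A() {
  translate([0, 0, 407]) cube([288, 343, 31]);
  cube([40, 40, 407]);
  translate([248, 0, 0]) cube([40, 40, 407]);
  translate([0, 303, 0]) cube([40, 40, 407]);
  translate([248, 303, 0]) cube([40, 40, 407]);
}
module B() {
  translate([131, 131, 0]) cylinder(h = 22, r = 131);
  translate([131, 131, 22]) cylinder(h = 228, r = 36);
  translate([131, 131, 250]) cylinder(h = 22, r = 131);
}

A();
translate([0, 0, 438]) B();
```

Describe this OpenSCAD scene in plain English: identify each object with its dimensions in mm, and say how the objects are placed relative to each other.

A is a four-legged stool. The seat is 288×343 mm, 31 mm thick, top at z = 438 mm. It stands on four square legs, each 40×40 mm in cross-section, from z = 0 to the seat underside, each flush with a corner of the seat.

B is a spool: two coaxial disc flanges of radius 131 mm and thickness 22 mm, joined by a core cylinder of radius 36 mm and height 228 mm. The lower flange rests on z = 0 and the three cylinders share a vertical axis.

The spool is on top of the stool.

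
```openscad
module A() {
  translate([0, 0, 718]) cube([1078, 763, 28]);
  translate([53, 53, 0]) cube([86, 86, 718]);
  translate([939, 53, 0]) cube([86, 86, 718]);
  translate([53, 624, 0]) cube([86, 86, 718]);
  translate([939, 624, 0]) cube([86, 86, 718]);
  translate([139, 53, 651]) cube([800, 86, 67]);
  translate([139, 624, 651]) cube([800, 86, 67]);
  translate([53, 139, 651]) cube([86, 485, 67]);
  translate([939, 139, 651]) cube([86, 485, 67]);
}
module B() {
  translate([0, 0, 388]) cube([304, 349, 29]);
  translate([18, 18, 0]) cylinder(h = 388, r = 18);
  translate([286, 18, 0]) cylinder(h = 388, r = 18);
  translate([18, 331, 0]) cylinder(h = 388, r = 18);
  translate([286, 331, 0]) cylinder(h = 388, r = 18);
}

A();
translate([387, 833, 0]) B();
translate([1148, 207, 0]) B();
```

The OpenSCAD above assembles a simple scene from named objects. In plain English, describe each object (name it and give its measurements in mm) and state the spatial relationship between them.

A is a rectangular dining table. The top is 1078×763×28 mm with its upper surface at z = 746 mm. It stands on four 86×86 mm square legs, each inset 53 mm from the nearest pair of top edges, running from the floor to the underside of the top. Four apron rails, 86 mm thick and 67 mm tall, run between adjacent legs with their top edges flush with the underside of the top and their outer faces flush with the legs' outer faces.

B is a four-legged stool. The seat is a 304×349×29 mm slab whose top surface is at z = 417 mm; four round legs, each 36 mm in diameter, run from the floor (z = 0) to the underside of the seat, each leg's axis is inset half a diameter from the nearest pair of seat edges (so the leg's bounding box is flush with the corner).

Two stools sit around the table at the +y, +x sides.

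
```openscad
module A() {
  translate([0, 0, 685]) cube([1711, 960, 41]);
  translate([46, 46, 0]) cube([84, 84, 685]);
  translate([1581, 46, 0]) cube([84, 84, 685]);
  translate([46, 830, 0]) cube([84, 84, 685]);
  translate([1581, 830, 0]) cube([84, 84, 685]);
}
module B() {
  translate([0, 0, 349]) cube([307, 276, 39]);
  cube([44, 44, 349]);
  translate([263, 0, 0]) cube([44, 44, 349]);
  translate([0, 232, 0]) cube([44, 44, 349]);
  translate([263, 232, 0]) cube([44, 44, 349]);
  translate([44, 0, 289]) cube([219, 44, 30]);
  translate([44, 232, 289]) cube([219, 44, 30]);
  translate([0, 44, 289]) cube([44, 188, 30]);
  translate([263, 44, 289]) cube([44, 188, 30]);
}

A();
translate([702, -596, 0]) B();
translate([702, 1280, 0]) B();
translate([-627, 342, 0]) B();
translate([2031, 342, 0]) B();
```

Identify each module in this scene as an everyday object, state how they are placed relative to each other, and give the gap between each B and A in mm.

Each stool's nearest face is 320 mm from the table's bounding box.

A is a table. B is a stool. Four stools sit around the table at the −y, +y, −x, +x sides. The gap between each stool and the table is 320 mm.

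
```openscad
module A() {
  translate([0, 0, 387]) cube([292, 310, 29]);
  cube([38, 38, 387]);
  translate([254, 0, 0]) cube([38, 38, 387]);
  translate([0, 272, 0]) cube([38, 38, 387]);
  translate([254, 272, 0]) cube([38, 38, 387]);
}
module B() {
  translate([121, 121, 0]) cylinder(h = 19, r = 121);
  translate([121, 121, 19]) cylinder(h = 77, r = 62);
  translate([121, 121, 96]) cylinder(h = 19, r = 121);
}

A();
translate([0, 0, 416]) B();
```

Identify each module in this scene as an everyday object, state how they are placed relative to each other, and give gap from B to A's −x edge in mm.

The spool's min-x is at 0; the stool's min-x is 0; gap = 0 mm.

A is a stool. B is a spool. The spool is on top of the stool. The gap from the spool to the stool's −x edge is 0 mm.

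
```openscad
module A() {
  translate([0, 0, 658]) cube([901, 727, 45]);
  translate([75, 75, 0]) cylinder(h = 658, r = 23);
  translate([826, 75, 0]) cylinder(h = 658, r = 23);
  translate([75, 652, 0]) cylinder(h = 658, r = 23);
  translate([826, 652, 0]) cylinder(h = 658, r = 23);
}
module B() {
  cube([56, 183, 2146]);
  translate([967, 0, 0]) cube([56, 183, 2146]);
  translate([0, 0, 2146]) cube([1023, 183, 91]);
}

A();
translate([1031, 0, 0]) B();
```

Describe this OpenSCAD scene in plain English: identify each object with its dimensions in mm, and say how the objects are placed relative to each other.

A is a rectangular dining table. The top is 901×727×45 mm with its upper surface at z = 703 mm. It stands on four round legs of 46 mm diameter, each leg's bounding box inset 52 mm from the nearest pair of top edges, running from the floor to the underside of the top.

B is a door frame. The clear opening is 911 mm wide and 2146 mm high. Two 56 mm wide jambs, 183 mm deep, stand either side of the opening from the floor to the top of the opening. A 91 mm thick head sits across the top of both jambs, spanning the full outside width of the frame.

The door frame is on the floor beside the table on its +x side.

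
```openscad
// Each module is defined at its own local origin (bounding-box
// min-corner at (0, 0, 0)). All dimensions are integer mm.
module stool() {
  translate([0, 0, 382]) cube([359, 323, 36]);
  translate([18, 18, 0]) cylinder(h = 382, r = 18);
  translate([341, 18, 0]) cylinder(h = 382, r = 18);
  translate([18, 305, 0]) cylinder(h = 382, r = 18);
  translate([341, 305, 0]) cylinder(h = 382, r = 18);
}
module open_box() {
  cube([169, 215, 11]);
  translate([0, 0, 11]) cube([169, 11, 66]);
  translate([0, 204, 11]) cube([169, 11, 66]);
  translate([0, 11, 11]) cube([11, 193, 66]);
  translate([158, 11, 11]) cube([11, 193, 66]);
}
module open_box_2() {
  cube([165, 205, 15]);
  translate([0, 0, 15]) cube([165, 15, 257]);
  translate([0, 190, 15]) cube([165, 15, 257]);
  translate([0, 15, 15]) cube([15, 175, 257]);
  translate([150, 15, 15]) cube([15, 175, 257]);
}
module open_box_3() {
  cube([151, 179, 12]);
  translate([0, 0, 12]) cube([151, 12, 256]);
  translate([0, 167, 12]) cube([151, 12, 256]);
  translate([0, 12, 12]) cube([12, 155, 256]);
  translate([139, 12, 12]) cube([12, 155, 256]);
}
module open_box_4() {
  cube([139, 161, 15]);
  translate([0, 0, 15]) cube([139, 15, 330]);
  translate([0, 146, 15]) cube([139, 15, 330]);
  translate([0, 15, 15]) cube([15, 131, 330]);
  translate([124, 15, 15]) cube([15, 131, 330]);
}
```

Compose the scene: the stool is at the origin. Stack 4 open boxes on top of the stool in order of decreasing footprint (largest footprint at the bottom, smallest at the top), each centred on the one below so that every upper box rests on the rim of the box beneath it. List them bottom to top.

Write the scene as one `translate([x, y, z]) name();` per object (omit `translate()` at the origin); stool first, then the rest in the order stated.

stool();
translate([95, 54, 418]) open_box();
translate([97, 59, 495]) open_box_2();
translate([104, 72, 767]) open_box_3();
translate([110, 81, 1035]) open_box_4();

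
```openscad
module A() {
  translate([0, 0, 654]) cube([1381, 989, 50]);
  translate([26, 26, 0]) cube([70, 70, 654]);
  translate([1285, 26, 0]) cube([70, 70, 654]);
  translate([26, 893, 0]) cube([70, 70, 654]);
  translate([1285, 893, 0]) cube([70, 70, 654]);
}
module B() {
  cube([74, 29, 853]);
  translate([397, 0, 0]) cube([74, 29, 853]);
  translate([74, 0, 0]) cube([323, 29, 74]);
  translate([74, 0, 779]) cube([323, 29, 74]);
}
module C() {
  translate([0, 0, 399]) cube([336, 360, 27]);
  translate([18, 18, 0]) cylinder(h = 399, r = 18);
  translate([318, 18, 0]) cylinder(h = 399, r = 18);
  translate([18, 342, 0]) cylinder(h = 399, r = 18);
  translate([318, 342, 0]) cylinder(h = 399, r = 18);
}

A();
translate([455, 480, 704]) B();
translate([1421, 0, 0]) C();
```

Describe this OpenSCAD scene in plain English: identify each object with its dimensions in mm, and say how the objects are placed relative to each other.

A is a rectangular dining table. The top is 1381×989×50 mm with its upper surface at z = 704 mm. It stands on four 70×70 mm square legs, each inset 26 mm from the nearest pair of top edges, running from the floor to the underside of the top.

B is a rectangular picture frame lying in the x–z plane (depth along y). The opening is 323 mm wide (x) by 705 mm tall (z), surrounded by a border 74 mm wide on all four sides. The frame is 29 mm deep and is made of two full-height vertical stiles with two horizontal rails fitted between them.

C is a simple wooden stool: a rectangular seat 336 mm (x) by 360 mm (y), 27 mm thick, top face at z = 426 mm, on four round legs, each 36 mm in diameter. The legs rest on z = 0, each leg's axis is inset half a diameter from the nearest pair of seat edges (so the leg's bounding box is flush with the corner).

The picture frame is on top of the table, centred. The stool is on the floor beside the table on its +x side.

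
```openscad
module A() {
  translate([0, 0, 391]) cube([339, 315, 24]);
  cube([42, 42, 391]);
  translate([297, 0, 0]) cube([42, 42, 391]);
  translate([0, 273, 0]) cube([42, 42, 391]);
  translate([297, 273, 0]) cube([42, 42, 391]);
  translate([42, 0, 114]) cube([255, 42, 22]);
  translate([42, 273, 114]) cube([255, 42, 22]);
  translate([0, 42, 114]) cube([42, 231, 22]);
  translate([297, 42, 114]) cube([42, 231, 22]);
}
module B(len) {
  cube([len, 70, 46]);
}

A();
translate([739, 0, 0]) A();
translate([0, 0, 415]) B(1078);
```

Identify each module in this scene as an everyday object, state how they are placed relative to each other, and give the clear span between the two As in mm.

Second stool starts at x = 739; first ends at x = 339; clear span = 739 − 339 = 400 mm.

A is a stool. B is a beam. A beam spans the tops of two stools. The clear span between the two stools is 400 mm.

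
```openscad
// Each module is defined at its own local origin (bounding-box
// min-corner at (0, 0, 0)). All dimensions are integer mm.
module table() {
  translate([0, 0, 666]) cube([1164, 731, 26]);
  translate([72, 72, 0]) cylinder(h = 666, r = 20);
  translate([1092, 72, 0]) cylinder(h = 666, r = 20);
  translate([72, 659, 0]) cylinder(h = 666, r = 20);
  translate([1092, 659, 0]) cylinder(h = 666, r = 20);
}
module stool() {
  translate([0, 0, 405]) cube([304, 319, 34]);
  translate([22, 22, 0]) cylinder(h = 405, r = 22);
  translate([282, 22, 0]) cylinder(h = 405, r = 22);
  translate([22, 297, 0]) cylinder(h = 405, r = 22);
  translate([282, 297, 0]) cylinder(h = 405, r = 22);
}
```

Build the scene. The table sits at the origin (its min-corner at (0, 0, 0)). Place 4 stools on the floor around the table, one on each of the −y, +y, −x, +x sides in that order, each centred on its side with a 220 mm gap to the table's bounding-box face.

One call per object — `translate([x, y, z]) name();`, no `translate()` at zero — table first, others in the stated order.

table();
translate([430, -539, 0]) stool();
translate([430, 951, 0]) stool();
translate([-524, 206, 0]) stool();
translate([1384, 206, 0]) stool();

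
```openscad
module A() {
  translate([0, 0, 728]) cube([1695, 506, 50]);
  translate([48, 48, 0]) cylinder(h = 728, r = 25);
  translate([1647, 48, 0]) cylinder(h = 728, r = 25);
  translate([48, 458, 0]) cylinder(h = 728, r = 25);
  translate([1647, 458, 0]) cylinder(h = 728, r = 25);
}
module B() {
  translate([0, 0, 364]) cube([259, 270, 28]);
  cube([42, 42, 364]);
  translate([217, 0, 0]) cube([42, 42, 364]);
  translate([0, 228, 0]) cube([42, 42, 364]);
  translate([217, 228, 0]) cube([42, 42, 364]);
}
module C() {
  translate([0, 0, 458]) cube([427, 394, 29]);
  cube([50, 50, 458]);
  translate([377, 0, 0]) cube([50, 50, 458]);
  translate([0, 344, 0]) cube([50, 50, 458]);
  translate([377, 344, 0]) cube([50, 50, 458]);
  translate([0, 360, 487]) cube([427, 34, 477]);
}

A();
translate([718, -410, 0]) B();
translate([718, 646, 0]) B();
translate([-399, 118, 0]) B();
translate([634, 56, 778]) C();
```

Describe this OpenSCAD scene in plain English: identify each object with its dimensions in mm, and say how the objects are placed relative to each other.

A is a table with a 1695×506 mm rectangular top, 50 mm thick, top surface at z = 778 mm, supported by four round legs of 50 mm diameter, each leg's bounding box inset 23 mm from the nearest pair of top edges, running from the floor.

B is a four-legged stool. The seat is a 259×270×28 mm slab whose top surface is at z = 392 mm; four square legs, each 42×42 mm in cross-section, run from the floor (z = 0) to the underside of the seat, each flush with a corner of the seat.

C is a chair. The seat is a 427×394×29 mm slab with its top at z = 487 mm, on four 50×50 mm corner legs (flush with the seat edges, standing on z = 0). A flat backrest 34 mm thick, 477 mm tall, spans the full seat width and rises from the seat top along its +y edge, rear face flush with the rear of the seat.

Three stools sit around the table at the −y, +y, −x sides. The chair is on top of the table, centred.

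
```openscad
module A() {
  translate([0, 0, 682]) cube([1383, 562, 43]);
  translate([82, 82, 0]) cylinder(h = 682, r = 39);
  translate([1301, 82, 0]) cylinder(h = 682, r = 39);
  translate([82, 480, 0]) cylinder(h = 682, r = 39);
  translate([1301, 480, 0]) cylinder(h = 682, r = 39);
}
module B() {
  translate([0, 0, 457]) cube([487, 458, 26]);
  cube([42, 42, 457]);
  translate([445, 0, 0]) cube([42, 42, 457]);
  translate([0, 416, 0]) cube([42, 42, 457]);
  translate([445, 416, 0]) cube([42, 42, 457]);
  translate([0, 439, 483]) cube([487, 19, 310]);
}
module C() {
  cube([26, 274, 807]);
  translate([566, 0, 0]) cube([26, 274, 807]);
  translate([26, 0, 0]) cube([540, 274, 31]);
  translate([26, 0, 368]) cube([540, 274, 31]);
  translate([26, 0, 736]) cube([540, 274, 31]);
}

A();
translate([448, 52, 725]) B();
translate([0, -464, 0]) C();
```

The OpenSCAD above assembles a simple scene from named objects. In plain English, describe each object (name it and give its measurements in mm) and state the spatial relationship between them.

A is a table with a 1383×562 mm rectangular top, 43 mm thick, top surface at z = 725 mm, supported by four round legs of 78 mm diameter, each leg's bounding box inset 43 mm from the nearest pair of top edges, running from the floor.

B is a chair: 487×458 mm seat, 26 mm thick, top at z = 483 mm, on four 42 mm square corner legs flush with the seat edges. A 19 mm thick backrest slab spans the full seat width, extending 310 mm above the seat top, its back face flush with the seat's +y edge.

C is a bookshelf 592 mm wide overall, 274 mm deep and 807 mm tall. The two sides are 26 mm thick vertical panels. 3 horizontal shelves of 31 mm thickness span between the inner faces of the sides; the lowest shelf sits on the floor and shelves are stacked with a clear vertical gap of 337 mm between each pair.

The chair is on top of the table, centred. The bookshelf is on the floor beside the table on its −y side.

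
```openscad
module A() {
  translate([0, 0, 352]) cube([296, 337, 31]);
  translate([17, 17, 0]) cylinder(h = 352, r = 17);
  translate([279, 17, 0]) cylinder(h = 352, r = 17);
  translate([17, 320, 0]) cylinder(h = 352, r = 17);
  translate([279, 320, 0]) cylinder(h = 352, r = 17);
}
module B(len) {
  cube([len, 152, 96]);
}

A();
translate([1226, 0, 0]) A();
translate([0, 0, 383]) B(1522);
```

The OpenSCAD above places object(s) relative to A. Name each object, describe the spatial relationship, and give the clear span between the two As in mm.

Second stool starts at x = 1226; first ends at x = 296; clear span = 1226 − 296 = 930 mm.

A is a stool. B is a beam. A beam spans the tops of two stools. The clear span between the two stools is 930 mm.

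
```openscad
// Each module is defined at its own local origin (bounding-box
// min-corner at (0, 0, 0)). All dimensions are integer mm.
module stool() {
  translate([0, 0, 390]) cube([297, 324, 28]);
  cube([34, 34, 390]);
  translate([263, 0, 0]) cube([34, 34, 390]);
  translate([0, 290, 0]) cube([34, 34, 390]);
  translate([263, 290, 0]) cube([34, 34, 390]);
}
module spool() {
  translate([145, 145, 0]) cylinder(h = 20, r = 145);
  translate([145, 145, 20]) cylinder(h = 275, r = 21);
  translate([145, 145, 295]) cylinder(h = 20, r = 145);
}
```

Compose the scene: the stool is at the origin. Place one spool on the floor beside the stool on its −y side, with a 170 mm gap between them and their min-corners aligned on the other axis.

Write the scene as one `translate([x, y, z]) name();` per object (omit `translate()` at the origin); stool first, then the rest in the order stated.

stool();
translate([0, -460, 0]) spool();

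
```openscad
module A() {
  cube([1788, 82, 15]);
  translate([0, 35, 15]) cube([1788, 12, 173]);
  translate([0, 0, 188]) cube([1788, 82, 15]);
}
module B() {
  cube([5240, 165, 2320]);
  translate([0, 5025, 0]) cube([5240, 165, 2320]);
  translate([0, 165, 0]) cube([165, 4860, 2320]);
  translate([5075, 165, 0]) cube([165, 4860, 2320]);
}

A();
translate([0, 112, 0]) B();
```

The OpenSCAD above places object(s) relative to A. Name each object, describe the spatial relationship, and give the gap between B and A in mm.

A is an I-beam. B is a house frame. The house frame is on the floor beside the I-beam on its +y side. The gap between the house frame and the I-beam is 30 mm.

The house frame's nearest face is 30 mm from the I-beam's +y face.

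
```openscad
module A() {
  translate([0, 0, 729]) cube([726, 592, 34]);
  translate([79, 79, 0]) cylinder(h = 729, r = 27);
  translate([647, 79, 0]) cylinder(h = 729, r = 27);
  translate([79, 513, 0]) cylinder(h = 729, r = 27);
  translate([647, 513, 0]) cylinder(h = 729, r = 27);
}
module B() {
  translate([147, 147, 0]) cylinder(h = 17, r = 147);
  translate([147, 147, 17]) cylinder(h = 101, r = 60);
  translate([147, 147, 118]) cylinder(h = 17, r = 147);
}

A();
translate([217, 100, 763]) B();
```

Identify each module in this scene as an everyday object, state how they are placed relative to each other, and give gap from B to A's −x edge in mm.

The spool's min-x is at 217; the table's min-x is 0; gap = 217 mm.

A is a table. B is a spool. The spool is on top of the table. The gap from the spool to the table's −x edge is 217 mm.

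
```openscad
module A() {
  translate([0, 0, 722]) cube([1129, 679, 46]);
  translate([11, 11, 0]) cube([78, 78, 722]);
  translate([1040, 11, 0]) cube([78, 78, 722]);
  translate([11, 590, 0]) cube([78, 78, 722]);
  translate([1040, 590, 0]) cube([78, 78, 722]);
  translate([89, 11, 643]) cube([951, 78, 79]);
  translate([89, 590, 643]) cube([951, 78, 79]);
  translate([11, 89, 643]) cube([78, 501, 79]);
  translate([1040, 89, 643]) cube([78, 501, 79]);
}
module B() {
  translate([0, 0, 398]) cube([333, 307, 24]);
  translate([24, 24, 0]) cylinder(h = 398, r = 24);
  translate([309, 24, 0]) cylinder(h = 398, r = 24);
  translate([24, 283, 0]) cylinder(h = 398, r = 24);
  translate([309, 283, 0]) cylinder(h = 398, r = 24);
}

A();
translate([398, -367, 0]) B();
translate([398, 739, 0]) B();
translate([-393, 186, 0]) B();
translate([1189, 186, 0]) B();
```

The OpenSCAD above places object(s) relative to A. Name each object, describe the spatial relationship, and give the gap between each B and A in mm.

Each stool's nearest face is 60 mm from the table's bounding box.

A is a table. B is a stool. Four stools sit around the table at the −y, +y, −x, +x sides. The gap between each stool and the table is 60 mm.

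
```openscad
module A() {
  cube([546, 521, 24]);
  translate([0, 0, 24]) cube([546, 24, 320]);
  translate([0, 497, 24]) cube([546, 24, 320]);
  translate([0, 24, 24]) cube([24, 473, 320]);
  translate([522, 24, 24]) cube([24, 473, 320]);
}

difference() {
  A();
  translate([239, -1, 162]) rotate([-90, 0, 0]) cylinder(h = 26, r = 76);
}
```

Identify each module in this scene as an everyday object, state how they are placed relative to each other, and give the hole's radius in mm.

A is an open box. The open box has a circular hole through its front wall. The hole's radius is 76 mm.

The subtracted cylinder has r = 76 mm.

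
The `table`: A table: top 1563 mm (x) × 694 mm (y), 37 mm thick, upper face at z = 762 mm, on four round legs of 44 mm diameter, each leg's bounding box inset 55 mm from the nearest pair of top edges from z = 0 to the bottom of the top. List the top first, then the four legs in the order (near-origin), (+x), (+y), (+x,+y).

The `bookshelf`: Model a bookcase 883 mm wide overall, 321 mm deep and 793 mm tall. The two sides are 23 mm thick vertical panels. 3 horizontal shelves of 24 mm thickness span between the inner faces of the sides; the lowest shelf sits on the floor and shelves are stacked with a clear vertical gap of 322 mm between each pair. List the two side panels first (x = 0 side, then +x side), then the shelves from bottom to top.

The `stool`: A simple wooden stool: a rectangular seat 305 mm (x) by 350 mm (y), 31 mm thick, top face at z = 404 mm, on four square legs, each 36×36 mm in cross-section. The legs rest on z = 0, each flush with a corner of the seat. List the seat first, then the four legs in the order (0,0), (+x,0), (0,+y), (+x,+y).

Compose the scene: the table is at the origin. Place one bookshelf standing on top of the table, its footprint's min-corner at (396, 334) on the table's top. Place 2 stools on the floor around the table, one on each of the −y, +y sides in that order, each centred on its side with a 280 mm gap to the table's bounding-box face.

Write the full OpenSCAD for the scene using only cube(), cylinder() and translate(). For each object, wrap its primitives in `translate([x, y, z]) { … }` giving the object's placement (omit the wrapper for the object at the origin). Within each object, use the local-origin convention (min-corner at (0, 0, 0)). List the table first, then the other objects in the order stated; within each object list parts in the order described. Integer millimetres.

translate([0, 0, 725]) cube([1563, 694, 37]);
translate([77, 77, 0]) cylinder(h = 725, r = 22);
translate([1486, 77, 0]) cylinder(h = 725, r = 22);
translate([77, 617, 0]) cylinder(h = 725, r = 22);
translate([1486, 617, 0]) cylinder(h = 725, r = 22);
translate([396, 334, 762]) {
  cube([23, 321, 793]);
  translate([860, 0, 0]) cube([23, 321, 793]);
  translate([23, 0, 0]) cube([837, 321, 24]);
  translate([23, 0, 346]) cube([837, 321, 24]);
  translate([23, 0, 692]) cube([837, 321, 24]);
}
translate([629, -630, 0]) {
  translate([0, 0, 373]) cube([305, 350, 31]);
  cube([36, 36, 373]);
  translate([269, 0, 0]) cube([36, 36, 373]);
  translate([0, 314, 0]) cube([36, 36, 373]);
  translate([269, 314, 0]) cube([36, 36, 373]);
}
translate([629, 974, 0]) {
  translate([0, 0, 373]) cube([305, 350, 31]);
  cube([36, 36, 373]);
  translate([269, 0, 0]) cube([36, 36, 373]);
  translate([0, 314, 0]) cube([36, 36, 373]);
  translate([269, 314, 0]) cube([36, 36, 373]);
}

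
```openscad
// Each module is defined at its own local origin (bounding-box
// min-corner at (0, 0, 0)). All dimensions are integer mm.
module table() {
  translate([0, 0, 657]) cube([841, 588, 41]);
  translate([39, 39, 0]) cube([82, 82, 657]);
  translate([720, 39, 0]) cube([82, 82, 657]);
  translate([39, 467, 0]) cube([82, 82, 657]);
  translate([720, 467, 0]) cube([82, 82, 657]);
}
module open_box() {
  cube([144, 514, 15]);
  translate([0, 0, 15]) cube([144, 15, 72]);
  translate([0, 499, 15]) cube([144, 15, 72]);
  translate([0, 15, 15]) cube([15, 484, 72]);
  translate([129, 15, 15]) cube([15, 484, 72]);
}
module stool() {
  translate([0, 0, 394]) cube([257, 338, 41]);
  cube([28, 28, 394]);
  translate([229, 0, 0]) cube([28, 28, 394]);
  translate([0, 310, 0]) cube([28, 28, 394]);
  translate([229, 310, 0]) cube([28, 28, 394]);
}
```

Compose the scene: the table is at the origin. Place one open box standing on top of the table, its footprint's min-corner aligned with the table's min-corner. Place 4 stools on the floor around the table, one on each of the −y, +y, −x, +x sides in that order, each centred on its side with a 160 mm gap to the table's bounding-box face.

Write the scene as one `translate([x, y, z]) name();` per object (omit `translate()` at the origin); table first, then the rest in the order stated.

table();
translate([0, 0, 698]) open_box();
translate([292, -498, 0]) stool();
translate([292, 748, 0]) stool();
translate([-417, 125, 0]) stool();
translate([1001, 125, 0]) stool();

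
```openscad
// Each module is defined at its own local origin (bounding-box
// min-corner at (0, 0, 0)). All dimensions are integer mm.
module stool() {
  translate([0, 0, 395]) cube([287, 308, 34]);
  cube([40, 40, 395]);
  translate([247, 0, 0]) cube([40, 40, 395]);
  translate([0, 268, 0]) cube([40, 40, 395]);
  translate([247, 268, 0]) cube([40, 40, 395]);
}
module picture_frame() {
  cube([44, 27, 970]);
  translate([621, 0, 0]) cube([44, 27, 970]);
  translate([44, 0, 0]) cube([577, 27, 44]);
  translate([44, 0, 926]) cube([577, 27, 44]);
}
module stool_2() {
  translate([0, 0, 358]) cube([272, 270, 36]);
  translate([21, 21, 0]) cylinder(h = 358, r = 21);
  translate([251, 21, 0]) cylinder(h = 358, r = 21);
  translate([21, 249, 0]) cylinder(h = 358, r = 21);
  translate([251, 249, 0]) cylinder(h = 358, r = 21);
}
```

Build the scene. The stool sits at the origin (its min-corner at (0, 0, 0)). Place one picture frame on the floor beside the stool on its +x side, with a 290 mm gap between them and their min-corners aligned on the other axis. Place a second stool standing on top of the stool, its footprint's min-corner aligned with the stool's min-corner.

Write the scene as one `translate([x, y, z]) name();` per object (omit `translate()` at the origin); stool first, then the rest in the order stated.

stool();
translate([577, 0, 0]) picture_frame();
translate([0, 0, 429]) stool_2();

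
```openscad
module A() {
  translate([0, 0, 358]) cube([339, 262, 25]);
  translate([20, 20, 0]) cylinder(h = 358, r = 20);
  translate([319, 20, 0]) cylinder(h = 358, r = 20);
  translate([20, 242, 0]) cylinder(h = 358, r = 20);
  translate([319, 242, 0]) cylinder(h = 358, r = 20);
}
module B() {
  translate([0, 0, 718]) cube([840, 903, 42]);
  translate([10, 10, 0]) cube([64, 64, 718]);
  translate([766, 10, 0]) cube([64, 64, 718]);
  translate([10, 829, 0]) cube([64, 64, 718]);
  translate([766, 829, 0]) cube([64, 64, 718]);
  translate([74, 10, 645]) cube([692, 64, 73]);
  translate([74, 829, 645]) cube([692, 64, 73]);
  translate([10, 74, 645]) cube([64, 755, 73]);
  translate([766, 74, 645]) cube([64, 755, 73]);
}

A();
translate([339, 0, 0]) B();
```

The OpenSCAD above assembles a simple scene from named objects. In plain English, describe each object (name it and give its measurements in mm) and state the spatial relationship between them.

A is a four-legged stool. The seat is 339×262 mm, 25 mm thick, top at z = 383 mm. It stands on four round legs, each 40 mm in diameter, from z = 0 to the seat underside, each leg's axis is inset half a diameter from the nearest pair of seat edges (so the leg's bounding box is flush with the corner).

B is a table: top 840 mm (x) × 903 mm (y), 42 mm thick, upper face at z = 760 mm, on four 64×64 mm square legs, each inset 10 mm from the nearest pair of top edges, running from z = 0 to the bottom of the top. Four apron rails, 64 mm thick and 73 mm tall, run between adjacent legs with their top edges flush with the underside of the top and their outer faces flush with the legs' outer faces.

The table is against the stool's +x side, with their −y faces flush.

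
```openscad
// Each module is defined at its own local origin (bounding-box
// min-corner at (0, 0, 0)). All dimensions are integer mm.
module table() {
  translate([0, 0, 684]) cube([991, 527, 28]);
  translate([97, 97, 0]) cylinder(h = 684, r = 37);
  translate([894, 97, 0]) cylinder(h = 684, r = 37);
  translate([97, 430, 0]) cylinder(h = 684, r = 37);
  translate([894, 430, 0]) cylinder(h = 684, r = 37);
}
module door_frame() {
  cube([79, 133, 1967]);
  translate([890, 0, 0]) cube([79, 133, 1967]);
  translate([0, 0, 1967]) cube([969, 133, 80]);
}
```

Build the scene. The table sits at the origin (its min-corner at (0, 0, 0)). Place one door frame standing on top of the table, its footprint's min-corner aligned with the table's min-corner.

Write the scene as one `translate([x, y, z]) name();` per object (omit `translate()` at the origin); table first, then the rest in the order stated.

table();
translate([0, 0, 712]) door_frame();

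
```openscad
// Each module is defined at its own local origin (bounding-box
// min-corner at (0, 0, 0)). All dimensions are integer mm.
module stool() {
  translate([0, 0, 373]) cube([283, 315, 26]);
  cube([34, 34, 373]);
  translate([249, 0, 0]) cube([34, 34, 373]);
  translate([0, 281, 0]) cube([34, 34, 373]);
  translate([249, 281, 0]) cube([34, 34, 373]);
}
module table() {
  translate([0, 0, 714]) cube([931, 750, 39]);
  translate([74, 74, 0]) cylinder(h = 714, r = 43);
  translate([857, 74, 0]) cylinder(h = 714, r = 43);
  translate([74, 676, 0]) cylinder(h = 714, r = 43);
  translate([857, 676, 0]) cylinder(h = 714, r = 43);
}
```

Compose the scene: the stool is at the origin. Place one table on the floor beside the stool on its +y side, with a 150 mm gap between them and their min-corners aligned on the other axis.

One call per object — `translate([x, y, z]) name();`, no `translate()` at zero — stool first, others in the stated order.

stool();
translate([0, 465, 0]) table();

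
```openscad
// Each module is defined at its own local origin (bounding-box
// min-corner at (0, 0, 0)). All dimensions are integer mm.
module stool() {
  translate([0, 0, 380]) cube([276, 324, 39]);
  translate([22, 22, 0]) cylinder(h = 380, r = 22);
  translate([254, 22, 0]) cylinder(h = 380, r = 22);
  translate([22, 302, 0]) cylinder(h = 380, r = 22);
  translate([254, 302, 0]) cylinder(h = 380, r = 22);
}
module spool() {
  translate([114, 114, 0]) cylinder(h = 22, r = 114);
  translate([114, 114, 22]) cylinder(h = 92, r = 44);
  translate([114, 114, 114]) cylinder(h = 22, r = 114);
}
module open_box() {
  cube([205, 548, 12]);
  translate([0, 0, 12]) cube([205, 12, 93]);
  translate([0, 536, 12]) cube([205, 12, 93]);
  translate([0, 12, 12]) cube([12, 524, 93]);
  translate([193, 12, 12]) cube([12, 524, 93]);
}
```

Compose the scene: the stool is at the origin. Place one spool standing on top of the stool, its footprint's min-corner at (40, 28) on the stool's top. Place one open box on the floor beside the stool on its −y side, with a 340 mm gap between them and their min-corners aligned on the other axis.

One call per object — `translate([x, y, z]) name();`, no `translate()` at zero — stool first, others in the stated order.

stool();
translate([40, 28, 419]) spool();
translate([0, -888, 0]) open_box();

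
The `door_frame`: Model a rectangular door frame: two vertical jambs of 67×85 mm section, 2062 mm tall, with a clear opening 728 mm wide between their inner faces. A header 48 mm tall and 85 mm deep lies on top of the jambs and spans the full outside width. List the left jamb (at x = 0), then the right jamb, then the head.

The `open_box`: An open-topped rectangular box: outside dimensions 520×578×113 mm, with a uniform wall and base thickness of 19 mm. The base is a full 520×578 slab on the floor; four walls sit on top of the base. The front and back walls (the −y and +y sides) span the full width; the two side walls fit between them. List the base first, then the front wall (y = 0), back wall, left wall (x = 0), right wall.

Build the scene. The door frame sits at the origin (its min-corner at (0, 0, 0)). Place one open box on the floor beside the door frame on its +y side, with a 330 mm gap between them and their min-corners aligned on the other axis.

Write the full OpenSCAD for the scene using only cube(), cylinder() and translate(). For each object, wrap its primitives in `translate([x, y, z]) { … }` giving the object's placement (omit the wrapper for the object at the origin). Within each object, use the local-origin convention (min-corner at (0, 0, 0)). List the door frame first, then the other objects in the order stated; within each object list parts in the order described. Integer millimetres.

cube([67, 85, 2062]);
translate([795, 0, 0]) cube([67, 85, 2062]);
translate([0, 0, 2062]) cube([862, 85, 48]);
translate([0, 415, 0]) {
  cube([520, 578, 19]);
  translate([0, 0, 19]) cube([520, 19, 94]);
  translate([0, 559, 19]) cube([520, 19, 94]);
  translate([0, 19, 19]) cube([19, 540, 94]);
  translate([501, 19, 19]) cube([19, 540, 94]);
}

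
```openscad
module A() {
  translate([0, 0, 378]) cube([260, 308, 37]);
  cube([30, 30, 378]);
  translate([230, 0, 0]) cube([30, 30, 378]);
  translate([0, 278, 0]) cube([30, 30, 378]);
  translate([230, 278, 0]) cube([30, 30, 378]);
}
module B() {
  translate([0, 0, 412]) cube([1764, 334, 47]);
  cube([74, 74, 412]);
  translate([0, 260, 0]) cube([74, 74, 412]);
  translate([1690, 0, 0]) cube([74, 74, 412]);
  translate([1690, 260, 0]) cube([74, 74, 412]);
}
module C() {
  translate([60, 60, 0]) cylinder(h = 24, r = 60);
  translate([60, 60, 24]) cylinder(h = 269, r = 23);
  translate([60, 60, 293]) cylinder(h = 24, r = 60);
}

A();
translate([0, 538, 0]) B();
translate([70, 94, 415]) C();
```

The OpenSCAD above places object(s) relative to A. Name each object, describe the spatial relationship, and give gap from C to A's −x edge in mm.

A is a stool. B is a bench. C is a spool. The bench is on the floor beside the stool on its +y side. The spool is on top of the stool, centred. The gap from the spool to the stool's −x edge is 70 mm.

The spool's min-x is at 70; the stool's min-x is 0; gap = 70 mm.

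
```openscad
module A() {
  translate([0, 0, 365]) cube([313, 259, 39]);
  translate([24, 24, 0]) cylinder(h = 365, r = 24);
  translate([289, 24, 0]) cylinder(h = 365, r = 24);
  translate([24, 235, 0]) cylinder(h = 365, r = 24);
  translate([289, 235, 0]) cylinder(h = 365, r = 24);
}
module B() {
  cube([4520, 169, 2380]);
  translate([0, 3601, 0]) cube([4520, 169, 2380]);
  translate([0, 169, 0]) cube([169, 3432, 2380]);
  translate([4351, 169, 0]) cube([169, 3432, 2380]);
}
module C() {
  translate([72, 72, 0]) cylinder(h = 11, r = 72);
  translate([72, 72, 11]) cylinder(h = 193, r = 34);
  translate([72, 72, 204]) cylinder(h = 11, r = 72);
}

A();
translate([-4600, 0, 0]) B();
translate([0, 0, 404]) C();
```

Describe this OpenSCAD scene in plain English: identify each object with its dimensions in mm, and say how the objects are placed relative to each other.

A is a four-legged stool. The seat is a 313×259×39 mm slab whose top surface is at z = 404 mm; four round legs, each 48 mm in diameter, run from the floor (z = 0) to the underside of the seat, each leg's axis is inset half a diameter from the nearest pair of seat edges (so the leg's bounding box is flush with the corner).

B is the wall frame of a small rectangular building: four walls, each 2380 mm tall and 169 mm thick, enclosing a footprint 4520 mm (x) by 3770 mm (y) outside-to-outside, with no floor or roof. The front and back walls (the −y and +y sides) span the full width; the two side walls fit between them.

C is a spool: two coaxial disc flanges of radius 72 mm and thickness 11 mm, joined by a core cylinder of radius 34 mm and height 193 mm. The lower flange rests on z = 0 and the three cylinders share a vertical axis.

The house frame is on the floor beside the stool on its −x side. The spool is on top of the stool.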